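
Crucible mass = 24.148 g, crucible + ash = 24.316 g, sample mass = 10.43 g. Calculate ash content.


Ash mass = 24.316 - 24.148 = 0.168 g
Ash% = 0.168 / 10.43 x 100 = 1.61%


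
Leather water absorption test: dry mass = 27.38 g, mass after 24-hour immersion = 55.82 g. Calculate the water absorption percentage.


103.9%

Water absorbed = 55.82 - 27.38 = 28.44 g
WA% = 28.44 / 27.38 x 100 = 103.9%


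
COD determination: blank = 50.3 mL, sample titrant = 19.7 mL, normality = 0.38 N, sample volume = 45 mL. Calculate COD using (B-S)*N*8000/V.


2067.2 mg/L


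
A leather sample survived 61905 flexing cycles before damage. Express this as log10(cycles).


log10(61905) = 4.79


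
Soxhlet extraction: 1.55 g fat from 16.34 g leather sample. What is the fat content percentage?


9.5%


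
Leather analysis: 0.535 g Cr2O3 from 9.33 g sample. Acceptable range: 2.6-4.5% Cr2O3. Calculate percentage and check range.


Cr2O3 = 5.73%
Within range: No


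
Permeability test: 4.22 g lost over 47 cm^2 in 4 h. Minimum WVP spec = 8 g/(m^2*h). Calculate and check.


WVP = 224.47 g/(m^2*h)
Meets specification: Yes


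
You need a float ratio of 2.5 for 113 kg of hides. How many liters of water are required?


282.5 L

Water = hide weight x target ratio
Water = 113 x 2.5 = 282.5 L


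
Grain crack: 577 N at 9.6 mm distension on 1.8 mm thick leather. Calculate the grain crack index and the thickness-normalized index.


Crack index = 577 / 9.6 = 60.1 N/mm
Normalized = 60.1 / 1.8 = 33.4 N/mm per mm


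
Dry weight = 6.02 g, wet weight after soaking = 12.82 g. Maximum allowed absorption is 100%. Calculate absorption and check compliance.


Absorption = 113.0%
Compliant: No


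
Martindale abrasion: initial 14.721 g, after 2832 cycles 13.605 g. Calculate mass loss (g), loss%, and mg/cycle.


Mass loss = 1.116 g
Loss = 7.58%
Rate = 0.394 mg/cycle

Loss = 14.721 - 13.605 = 1.116 g
Loss% = 1.116 / 14.721 x 100 = 7.58%
Rate = 1.116 / 2832 x 1000 = 0.394 mg/cycle


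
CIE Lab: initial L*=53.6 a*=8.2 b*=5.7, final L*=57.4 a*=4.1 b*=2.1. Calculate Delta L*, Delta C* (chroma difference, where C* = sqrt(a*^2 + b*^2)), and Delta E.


Delta L* = 3.8
Delta C* = -5.38
Delta E = 6.65

Delta L* = 57.4 - 53.6 = 3.8
C1* = sqrt((8.2)^2 + (5.7)^2) = 9.986
C2* = sqrt((4.1)^2 + (2.1)^2) = 4.607
Delta C* = 4.607 - 9.986 = -5.38
Delta E = sqrt((3.8)^2 + (-4.1)^2 + (-3.6)^2) = 6.65


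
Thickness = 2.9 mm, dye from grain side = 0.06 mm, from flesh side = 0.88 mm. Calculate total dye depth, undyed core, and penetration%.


Total dyed = 0.06 + 0.88 = 0.94 mm
Undyed core = 2.9 - 0.94 = 1.96 mm
Penetration = 0.94 / 2.9 x 100 = 32.4%


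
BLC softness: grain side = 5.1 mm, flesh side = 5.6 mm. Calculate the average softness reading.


Average = (5.1 + 5.6) / 2
Average = 5.35 mm


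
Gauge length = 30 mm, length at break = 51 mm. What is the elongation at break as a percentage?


Extension = 51 - 30 = 21 mm
Elongation = 21 / 30 x 100 = 70.0%


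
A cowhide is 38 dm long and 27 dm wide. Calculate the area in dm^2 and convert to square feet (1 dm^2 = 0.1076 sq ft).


1026 dm^2
110.40 sq ft

Area = 38 x 27 = 1026 dm^2
Conversion: 1026 x 0.1076 = 110.40 sq ft


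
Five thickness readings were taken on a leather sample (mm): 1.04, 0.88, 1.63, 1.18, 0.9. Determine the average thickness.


Sum = 1.04 + 0.88 + 1.63 + 1.18 + 0.9 = 5.63
Average = 5.63 / 5 = 1.13 mm


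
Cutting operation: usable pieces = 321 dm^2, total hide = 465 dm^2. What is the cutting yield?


69.0%


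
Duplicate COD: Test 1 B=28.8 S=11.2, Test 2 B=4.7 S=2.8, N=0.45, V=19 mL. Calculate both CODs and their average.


COD1 = 3334.7 mg/L
COD2 = 360.0 mg/L
Average = 1847.4 mg/L


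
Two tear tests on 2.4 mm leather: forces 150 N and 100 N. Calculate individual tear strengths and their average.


Tear 1 = 150 / 2.4 = 62.5 N/mm
Tear 2 = 100 / 2.4 = 41.7 N/mm
Average = (62.5 + 41.7) / 2 = 52.1 N/mm


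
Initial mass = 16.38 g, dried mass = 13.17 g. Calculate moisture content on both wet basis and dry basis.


Wet basis = 19.6%
Dry basis = 24.4%


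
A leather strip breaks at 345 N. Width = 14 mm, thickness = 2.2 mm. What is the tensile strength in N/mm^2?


11.20 N/mm^2


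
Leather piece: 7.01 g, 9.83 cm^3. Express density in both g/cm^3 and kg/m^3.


0.713 g/cm^3
713 kg/m^3

Density = 7.01 / 9.83 = 0.713 g/cm^3
Convert: 0.713 x 1000 = 713 kg/m^3


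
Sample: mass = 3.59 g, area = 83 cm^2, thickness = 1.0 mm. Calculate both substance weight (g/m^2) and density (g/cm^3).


SW = 3.59 / 83 x 10000 = 432.5 g/m^2
Volume = 83 x 1.0 / 10 = 8.30 cm^3
Density = 3.59 / 8.30 = 0.433 g/cm^3


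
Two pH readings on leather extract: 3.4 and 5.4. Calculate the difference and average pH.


Difference = 2.0
Average pH = 4.40

Difference = |3.4 - 5.4| = 2.0
Average = (3.4 + 5.4) / 2 = 4.40


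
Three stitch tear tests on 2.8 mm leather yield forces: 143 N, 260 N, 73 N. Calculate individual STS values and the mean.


STS1 = 51.1 N/mm
STS2 = 92.9 N/mm
STS3 = 26.1 N/mm
Mean = 56.7 N/mm


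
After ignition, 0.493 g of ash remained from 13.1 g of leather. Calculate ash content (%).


3.76%

Ash% = 0.493 / 13.1 x 100
Ash% = 3.76%


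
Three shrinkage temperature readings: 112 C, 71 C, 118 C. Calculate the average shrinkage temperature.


Average = (112 + 71 + 118) / 3
Average = 301 / 3 = 100.3 C


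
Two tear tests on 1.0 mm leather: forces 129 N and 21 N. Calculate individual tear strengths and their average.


Tear 1 = 129.0 N/mm
Tear 2 = 21.0 N/mm
Average = 75.0 N/mm

Tear 1 = 129 / 1.0 = 129.0 N/mm
Tear 2 = 21 / 1.0 = 21.0 N/mm
Average = (129.0 + 21.0) / 2 = 75.0 N/mm


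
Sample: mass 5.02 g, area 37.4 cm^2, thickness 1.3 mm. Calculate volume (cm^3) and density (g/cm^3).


Volume = 4.862 cm^3
Density = 1.032 g/cm^3

Thickness in cm = 1.3 / 10 = 0.13 cm
Volume = 37.4 x 0.13 = 4.862 cm^3
Density = 5.02 / 4.862 = 1.032 g/cm^3


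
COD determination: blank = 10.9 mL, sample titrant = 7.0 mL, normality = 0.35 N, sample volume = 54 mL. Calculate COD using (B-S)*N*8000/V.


202.2 mg/L

COD = (10.9 - 7.0) x 0.35 x 8000 / 54
COD = 3.9 x 0.35 x 8000 / 54
COD = 202.2 mg/L


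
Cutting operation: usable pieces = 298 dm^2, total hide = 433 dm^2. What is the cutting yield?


68.8%

Yield = usable / total x 100
Yield = 298 / 433 x 100 = 68.8%


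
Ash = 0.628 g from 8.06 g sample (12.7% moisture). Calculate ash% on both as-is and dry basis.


As-is ash = 7.79%
Dry-basis ash = 8.93%

As-is ash% = 0.628 / 8.06 x 100 = 7.79%
Dry mass = 8.06 x (100 - 12.7) / 100 = 7.03638 g
Dry-basis ash% = 0.628 / 7.03638 x 100 = 8.93%


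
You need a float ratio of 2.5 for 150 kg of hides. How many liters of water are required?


Water = hide weight x target ratio
Water = 150 x 2.5 = 375.0 L


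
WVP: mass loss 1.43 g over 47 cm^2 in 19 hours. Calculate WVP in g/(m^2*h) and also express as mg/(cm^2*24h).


WVP = 1.43 / (47 x 19) x 10000 = 16.01 g/(m^2*h)
Mass loss in mg = 1.43 x 1000 = 1430 mg
Per cm^2 per 24h in mg: 1430 x 24 / (47 x 19) = 34320 / 893 = 38.43 mg/(cm^2*24h)


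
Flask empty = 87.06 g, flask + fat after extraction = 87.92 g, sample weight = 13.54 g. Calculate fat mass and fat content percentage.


Fat mass = 0.86 g
Fat content = 6.4%

Fat mass = 87.92 - 87.06 = 0.86 g
Fat% = 0.86 / 13.54 x 100 = 6.4%


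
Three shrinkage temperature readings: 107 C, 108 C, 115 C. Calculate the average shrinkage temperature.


Average = (107 + 108 + 115) / 3
Average = 330 / 3 = 110.0 C


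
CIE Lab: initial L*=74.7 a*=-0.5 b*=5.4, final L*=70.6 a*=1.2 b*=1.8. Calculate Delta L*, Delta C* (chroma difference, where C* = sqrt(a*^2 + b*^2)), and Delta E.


Delta L* = -4.1
Delta C* = -3.26
Delta E = 5.71


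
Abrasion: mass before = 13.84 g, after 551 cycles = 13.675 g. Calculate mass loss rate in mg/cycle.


0.299 mg/cycle

Mass loss = 13.84 - 13.675 = 0.165 g
Rate = 0.165 / 551 x 1000 = 0.299 mg/cycle


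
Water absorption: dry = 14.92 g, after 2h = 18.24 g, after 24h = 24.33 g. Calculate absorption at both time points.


WA (2h) = (18.24 - 14.92) / 14.92 x 100 = 22.3%
WA (24h) = (24.33 - 14.92) / 14.92 x 100 = 63.1%


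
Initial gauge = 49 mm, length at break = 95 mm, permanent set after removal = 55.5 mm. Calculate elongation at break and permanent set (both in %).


Elongation at break = 93.9%
Permanent set = 13.3%

Elongation at break = (95 - 49) / 49 x 100 = 93.9%
Permanent set = (55.5 - 49) / 49 x 100 = 13.3%


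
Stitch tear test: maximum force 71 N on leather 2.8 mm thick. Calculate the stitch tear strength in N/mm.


Stitch tear strength = force / thickness
STS = 71 / 2.8 = 25.4 N/mm


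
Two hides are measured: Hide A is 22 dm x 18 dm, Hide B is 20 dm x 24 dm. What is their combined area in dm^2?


876 dm^2

Hide A area = 22 x 18 = 396 dm^2
Hide B area = 20 x 24 = 480 dm^2
Total = 396 + 480 = 876 dm^2


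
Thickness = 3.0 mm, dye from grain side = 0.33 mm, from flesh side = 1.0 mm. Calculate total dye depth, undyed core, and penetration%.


Total dyed = 1.33 mm
Undyed core = 1.67 mm
Penetration = 44.3%

Total dyed = 0.33 + 1.0 = 1.33 mm
Undyed core = 3.0 - 1.33 = 1.67 mm
Penetration = 1.33 / 3.0 x 100 = 44.3%


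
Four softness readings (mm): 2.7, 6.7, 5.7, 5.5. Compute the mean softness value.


5.15 mm

Sum = 2.7 + 6.7 + 5.7 + 5.5
Mean = 20.6 / 4 = 5.15 mm


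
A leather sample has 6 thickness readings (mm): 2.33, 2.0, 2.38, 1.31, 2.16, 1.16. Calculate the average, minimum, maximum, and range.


Average = 1.89 mm
Min = 1.16 mm
Max = 2.38 mm
Range = 1.22 mm


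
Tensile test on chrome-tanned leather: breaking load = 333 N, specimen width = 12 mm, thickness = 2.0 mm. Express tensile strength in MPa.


13.88 MPa

Cross-section = 12 x 2.0 = 24.0 mm^2
TS = 333 / 24.0 = 13.88 MPa
(1 N/mm^2 = 1 MPa)


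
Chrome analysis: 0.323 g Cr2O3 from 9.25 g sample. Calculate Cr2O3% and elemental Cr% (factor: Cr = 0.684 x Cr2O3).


Cr2O3 = 3.49%
Cr = 2.39%

Cr2O3% = 0.323 / 9.25 x 100 = 3.49%
Cr% = 3.49 x 0.684 = 2.39%


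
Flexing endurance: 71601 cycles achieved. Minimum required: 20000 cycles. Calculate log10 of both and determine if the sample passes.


log10(71601) = 4.85
log10(20000) = 4.30
Passes: Yes


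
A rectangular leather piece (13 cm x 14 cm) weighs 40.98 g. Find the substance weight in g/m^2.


2251.6 g/m^2


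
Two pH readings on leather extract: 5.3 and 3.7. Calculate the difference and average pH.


Difference = |5.3 - 3.7| = 1.6
Average = (5.3 + 3.7) / 2 = 4.50


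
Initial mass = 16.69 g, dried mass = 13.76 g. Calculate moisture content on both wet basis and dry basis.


Wet basis = 17.6%
Dry basis = 21.3%


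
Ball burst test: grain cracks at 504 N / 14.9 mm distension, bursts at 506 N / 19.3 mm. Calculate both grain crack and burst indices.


Crack index = 504 / 14.9 = 33.8 N/mm
Burst index = 506 / 19.3 = 26.2 N/mm


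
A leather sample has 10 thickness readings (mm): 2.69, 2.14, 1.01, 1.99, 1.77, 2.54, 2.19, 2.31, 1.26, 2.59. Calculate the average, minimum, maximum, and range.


Sum = 20.49
Average = 20.49 / 10 = 2.05 mm
Minimum = 1.01 mm
Maximum = 2.69 mm
Range = 2.69 - 1.01 = 1.68 mm


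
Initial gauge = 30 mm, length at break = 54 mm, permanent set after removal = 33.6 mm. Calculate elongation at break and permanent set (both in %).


Elongation at break = (54 - 30) / 30 x 100 = 80.0%
Permanent set = (33.6 - 30) / 30 x 100 = 12.0%


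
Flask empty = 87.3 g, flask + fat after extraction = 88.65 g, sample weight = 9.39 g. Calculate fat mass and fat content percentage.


Fat mass = 1.35 g
Fat content = 14.4%

Fat mass = 88.65 - 87.3 = 1.35 g
Fat% = 1.35 / 9.39 x 100 = 14.4%


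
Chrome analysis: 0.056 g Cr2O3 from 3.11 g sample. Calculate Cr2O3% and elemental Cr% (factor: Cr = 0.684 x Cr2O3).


Cr2O3% = 0.056 / 3.11 x 100 = 1.80%
Cr% = 1.80 x 0.684 = 1.23%


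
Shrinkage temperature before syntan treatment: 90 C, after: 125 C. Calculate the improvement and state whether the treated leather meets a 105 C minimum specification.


Improvement = 125 - 90 = 35 C
Spec check: 125 C >= 105 C? Yes


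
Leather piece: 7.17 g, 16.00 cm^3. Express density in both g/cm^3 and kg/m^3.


0.448 g/cm^3
448 kg/m^3


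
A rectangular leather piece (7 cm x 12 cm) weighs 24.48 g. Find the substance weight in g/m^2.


Area = 7 x 12 = 84 cm^2
SW = 24.48 / 84 x 10000 = 2914.3 g/m^2


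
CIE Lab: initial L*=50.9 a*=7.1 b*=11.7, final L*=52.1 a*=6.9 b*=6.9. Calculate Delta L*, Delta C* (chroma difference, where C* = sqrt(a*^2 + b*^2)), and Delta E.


Delta L* = 1.2
Delta C* = -3.93
Delta E = 4.95


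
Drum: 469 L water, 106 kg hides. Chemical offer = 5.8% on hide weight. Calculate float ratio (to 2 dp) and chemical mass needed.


Float ratio = 4.42
Chemical needed = 6.148 kg


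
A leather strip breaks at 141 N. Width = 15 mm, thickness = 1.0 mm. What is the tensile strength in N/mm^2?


9.40 N/mm^2


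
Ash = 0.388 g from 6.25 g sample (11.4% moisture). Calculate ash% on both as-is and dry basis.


As-is ash% = 0.388 / 6.25 x 100 = 6.21%
Dry mass = 6.25 x (100 - 11.4) / 100 = 5.5375 g
Dry-basis ash% = 0.388 / 5.5375 x 100 = 7.01%


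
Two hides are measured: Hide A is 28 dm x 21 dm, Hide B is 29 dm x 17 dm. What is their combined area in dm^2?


Hide A area = 28 x 21 = 588 dm^2
Hide B area = 29 x 17 = 493 dm^2
Total = 588 + 493 = 1081 dm^2


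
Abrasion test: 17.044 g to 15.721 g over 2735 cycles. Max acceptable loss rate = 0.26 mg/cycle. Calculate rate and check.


Loss = 17.044 - 15.721 = 1.323 g
Rate = 1.323 g / 2735 cycles x 1000 = 0.484 mg/cycle
Max = 0.26 mg/cycle
Passes: No


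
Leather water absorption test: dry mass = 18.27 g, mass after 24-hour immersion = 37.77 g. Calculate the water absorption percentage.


Water absorbed = 37.77 - 18.27 = 19.50 g
WA% = 19.50 / 18.27 x 100 = 106.7%


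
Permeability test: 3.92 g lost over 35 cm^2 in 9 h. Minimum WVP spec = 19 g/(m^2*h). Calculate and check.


WVP = 3.92 / (35 x 9) x 10000 = 124.44 g/(m^2*h)
Minimum: 19 g/(m^2*h)
Meets spec: Yes


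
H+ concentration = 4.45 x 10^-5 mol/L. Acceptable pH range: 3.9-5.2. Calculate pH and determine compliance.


pH = -log10(4.45 x 10^-5) = 4.35
Range: 3.9 to 5.2
Compliant: Yes


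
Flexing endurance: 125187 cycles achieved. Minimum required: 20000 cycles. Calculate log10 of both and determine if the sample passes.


log10(125187) = 5.10
log10(20000) = 4.30
Passes: Yes


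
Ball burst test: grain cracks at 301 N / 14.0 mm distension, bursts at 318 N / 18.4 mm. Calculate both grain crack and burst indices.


Crack index = 21.5 N/mm
Burst index = 17.3 N/mm


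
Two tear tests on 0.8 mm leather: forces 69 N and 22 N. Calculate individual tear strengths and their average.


Tear 1 = 69 / 0.8 = 86.3 N/mm
Tear 2 = 22 / 0.8 = 27.5 N/mm
Average = (86.3 + 27.5) / 2 = 56.9 N/mm


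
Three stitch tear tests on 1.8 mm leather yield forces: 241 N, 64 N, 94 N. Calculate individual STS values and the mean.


STS1 = 241 / 1.8 = 133.9 N/mm
STS2 = 64 / 1.8 = 35.6 N/mm
STS3 = 94 / 1.8 = 52.2 N/mm
Mean = (133.9 + 35.6 + 52.2) / 3 = 73.9 N/mm


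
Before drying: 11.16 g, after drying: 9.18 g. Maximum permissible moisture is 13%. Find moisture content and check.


Moisture content = 17.7%
Acceptable: No

MC = (11.16 - 9.18) / 11.16 x 100 = 17.7%
Maximum: 13%
Acceptable: No


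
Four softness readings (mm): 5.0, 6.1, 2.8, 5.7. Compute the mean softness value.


4.90 mm


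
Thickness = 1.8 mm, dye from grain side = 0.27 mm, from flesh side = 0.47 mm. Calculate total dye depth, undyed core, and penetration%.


Total dyed = 0.74 mm
Undyed core = 1.06 mm
Penetration = 41.1%


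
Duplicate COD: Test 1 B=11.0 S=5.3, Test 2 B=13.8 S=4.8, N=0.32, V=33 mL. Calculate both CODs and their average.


COD1 = 442.2 mg/L
COD2 = 698.2 mg/L
Average = 570.2 mg/L


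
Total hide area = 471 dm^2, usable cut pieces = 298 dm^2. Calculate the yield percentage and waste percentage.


Yield = 298 / 471 x 100 = 63.3%
Waste = 471 - 298 = 173 dm^2
Waste% = 100 - 63.3 = 36.7%


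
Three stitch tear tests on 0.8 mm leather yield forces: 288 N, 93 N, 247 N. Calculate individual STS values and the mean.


STS1 = 360.0 N/mm
STS2 = 116.3 N/mm
STS3 = 308.8 N/mm
Mean = 261.7 N/mm


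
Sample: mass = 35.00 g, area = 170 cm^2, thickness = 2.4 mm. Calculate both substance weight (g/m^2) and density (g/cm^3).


SW = 35.00 / 170 x 10000 = 2058.8 g/m^2
Volume = 170 x 2.4 / 10 = 40.80 cm^3
Density = 35.00 / 40.80 = 0.858 g/cm^3


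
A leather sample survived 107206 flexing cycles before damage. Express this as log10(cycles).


5.03


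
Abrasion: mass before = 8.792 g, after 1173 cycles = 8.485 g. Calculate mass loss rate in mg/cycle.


0.262 mg/cycle

Mass loss = 8.792 - 8.485 = 0.307 g
Rate = 0.307 / 1173 x 1000 = 0.262 mg/cycle


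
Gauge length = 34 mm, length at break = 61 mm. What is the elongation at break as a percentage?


79.4%


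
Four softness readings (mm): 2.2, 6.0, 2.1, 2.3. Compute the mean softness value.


3.15 mm


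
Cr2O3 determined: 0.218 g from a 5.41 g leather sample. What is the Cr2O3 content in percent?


Cr2O3% = 0.218 / 5.41 x 100
Cr2O3% = 4.03%


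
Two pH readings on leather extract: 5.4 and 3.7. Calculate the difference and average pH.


Difference = |5.4 - 3.7| = 1.7
Average = (5.4 + 3.7) / 2 = 4.55


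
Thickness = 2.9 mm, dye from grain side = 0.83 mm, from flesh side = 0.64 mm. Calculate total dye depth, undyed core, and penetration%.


Total dyed = 1.47 mm
Undyed core = 1.43 mm
Penetration = 50.7%

Total dyed = 0.83 + 0.64 = 1.47 mm
Undyed core = 2.9 - 1.47 = 1.43 mm
Penetration = 1.47 / 2.9 x 100 = 50.7%


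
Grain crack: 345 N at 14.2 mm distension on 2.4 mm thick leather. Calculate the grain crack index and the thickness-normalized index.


Crack index = 24.3 N/mm
Normalized index = 10.1 N/mm per mm


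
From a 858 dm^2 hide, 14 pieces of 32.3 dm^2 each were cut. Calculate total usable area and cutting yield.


Usable area = 452.2 dm^2
Yield = 52.7%

Total usable = 14 x 32.3 = 452.2 dm^2
Yield = 452.2 / 858 x 100 = 52.7%


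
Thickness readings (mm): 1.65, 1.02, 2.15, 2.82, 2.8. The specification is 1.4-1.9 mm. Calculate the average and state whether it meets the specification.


Sum = 10.44
Average = 10.44 / 5 = 2.09 mm
Specification range: 1.4 to 1.9 mm
Within spec: No


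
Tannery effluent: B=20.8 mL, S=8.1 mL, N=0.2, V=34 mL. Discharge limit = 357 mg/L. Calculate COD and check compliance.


COD = 597.6 mg/L
Compliant: No


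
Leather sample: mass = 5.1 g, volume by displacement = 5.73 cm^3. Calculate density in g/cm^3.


0.890 g/cm^3

Density = mass / volume
Density = 5.1 / 5.73 = 0.890 g/cm^3


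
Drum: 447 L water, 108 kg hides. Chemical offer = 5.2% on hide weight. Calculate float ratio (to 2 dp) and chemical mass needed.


Float ratio = 4.14
Chemical needed = 5.616 kg


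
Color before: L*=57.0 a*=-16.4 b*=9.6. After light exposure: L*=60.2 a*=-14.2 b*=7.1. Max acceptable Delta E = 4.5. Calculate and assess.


Delta E = 4.62
Passes: No

dL = 3.2, da = 2.2, db = -2.5
dE = sqrt((3.2)^2 + (2.2)^2 + (-2.5)^2) = 4.62
Max = 4.5
Passes: No


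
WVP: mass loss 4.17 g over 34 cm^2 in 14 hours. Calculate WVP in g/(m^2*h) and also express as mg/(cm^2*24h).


WVP = 4.17 / (34 x 14) x 10000 = 87.61 g/(m^2*h)
Mass loss in mg = 4.17 x 1000 = 4170 mg
Per cm^2 per 24h in mg: 4170 x 24 / (34 x 14) = 100080 / 476 = 210.25 mg/(cm^2*24h)


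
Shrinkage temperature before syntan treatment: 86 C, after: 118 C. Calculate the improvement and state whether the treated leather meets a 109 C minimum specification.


Improvement = 118 - 86 = 32 C
Spec check: 118 C >= 109 C? Yes


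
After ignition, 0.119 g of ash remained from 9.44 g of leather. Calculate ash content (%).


1.26%


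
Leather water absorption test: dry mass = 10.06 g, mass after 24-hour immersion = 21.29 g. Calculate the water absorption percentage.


Water absorbed = 21.29 - 10.06 = 11.23 g
WA% = 11.23 / 10.06 x 100 = 111.6%


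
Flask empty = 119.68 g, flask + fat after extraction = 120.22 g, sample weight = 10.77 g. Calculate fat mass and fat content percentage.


Fat mass = 0.54 g
Fat content = 5.0%

Fat mass = 120.22 - 119.68 = 0.54 g
Fat% = 0.54 / 10.77 x 100 = 5.0%


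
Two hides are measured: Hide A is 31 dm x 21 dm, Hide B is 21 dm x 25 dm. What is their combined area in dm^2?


1176 dm^2

Hide A area = 31 x 21 = 651 dm^2
Hide B area = 21 x 25 = 525 dm^2
Total = 651 + 525 = 1176 dm^2


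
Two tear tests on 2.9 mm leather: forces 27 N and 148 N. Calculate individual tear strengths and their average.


Tear 1 = 27 / 2.9 = 9.3 N/mm
Tear 2 = 148 / 2.9 = 51.0 N/mm
Average = (9.3 + 51.0) / 2 = 30.2 N/mm


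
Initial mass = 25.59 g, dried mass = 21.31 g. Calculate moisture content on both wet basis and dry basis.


Moisture lost = 25.59 - 21.31 = 4.28 g
Wet basis MC = 4.28 / 25.59 x 100 = 16.7%
Dry basis MC = 4.28 / 21.31 x 100 = 20.1%


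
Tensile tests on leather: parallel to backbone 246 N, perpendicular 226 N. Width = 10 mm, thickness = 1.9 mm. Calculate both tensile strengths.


Area = 10 x 1.9 = 19.0 mm^2
TS (parallel) = 246 / 19.0 = 12.95 N/mm^2
TS (perpendicular) = 226 / 19.0 = 11.89 N/mm^2


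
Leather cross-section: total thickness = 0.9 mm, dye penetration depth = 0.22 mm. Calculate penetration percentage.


Penetration% = 0.22 / 0.9 x 100
Penetration = 24.4%


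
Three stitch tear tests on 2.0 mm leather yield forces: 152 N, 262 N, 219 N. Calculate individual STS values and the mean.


STS1 = 152 / 2.0 = 76.0 N/mm
STS2 = 262 / 2.0 = 131.0 N/mm
STS3 = 219 / 2.0 = 109.5 N/mm
Mean = (76.0 + 131.0 + 109.5) / 3 = 105.5 N/mm


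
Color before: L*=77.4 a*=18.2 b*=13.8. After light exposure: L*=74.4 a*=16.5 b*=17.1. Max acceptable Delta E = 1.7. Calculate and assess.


Delta E = 4.77
Passes: No

dL = -3.0, da = -1.7, db = 3.3
dE = sqrt((-3.0)^2 + (-1.7)^2 + (3.3)^2) = 4.77
Max = 1.7
Passes: No


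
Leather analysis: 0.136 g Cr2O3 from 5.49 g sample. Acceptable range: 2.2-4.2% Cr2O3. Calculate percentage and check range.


Cr2O3 = 2.48%
Within range: Yes


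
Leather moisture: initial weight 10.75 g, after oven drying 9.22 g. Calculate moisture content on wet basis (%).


14.2%

Moisture = 10.75 - 9.22 = 1.53 g
MC = 1.53 / 10.75 x 100 = 14.2%


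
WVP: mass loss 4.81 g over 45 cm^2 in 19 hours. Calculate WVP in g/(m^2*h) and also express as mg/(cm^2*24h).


WVP = 4.81 / (45 x 19) x 10000 = 56.26 g/(m^2*h)
Mass loss in mg = 4.81 x 1000 = 4810 mg
Per cm^2 per 24h in mg: 4810 x 24 / (45 x 19) = 115440 / 855 = 135.02 mg/(cm^2*24h)


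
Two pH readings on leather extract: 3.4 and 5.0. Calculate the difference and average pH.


Difference = 1.6
Average pH = 4.20

Difference = |3.4 - 5.0| = 1.6
Average = (3.4 + 5.0) / 2 = 4.20


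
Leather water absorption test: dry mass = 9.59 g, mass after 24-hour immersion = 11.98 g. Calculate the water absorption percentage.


24.9%

Water absorbed = 11.98 - 9.59 = 2.39 g
WA% = 2.39 / 9.59 x 100 = 24.9%


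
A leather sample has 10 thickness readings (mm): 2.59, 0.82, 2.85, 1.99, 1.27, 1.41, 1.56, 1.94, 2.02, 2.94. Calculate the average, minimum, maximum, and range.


Sum = 19.39
Average = 19.39 / 10 = 1.94 mm
Minimum = 0.82 mm
Maximum = 2.94 mm
Range = 2.94 - 0.82 = 2.12 mm


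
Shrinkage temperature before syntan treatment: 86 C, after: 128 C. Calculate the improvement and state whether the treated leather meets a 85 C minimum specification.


Improvement = 42 C
Meets 85 C spec: Yes


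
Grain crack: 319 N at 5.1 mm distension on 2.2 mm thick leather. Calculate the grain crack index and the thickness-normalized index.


Crack index = 319 / 5.1 = 62.5 N/mm
Normalized = 62.5 / 2.2 = 28.4 N/mm per mm


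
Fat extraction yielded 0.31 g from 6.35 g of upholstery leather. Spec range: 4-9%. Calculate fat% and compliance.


Fat content = 4.9%
Compliant: Yes

Fat% = 0.31 / 6.35 x 100 = 4.9%
Spec range: 4-9%
Compliant: Yes


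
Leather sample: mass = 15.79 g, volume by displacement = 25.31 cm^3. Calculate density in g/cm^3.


Density = mass / volume
Density = 15.79 / 25.31 = 0.624 g/cm^3


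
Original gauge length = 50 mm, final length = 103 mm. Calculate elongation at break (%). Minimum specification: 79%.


Extension = 103 - 50 = 53 mm
Elongation = 53 / 50 x 100 = 106.0%
Minimum required: 79%
Meets specification: Yes


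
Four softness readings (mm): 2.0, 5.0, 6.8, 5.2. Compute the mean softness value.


Sum = 2.0 + 5.0 + 6.8 + 5.2
Mean = 19.0 / 4 = 4.75 mm


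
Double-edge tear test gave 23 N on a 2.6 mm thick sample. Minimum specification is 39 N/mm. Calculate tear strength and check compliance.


Tear strength = 8.8 N/mm
Compliant: No


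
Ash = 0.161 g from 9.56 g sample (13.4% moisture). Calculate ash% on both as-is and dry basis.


As-is ash% = 0.161 / 9.56 x 100 = 1.68%
Dry mass = 9.56 x (100 - 13.4) / 100 = 8.27896 g
Dry-basis ash% = 0.161 / 8.27896 x 100 = 1.94%


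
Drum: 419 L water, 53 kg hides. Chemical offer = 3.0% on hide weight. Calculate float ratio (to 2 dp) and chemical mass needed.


Float ratio = 419 / 53 = 7.91
Chemical = 53 x 3.0 / 100 = 1.59 kg


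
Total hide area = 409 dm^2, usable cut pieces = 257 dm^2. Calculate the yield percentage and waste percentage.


Yield = 257 / 409 x 100 = 62.8%
Waste = 409 - 257 = 152 dm^2
Waste% = 100 - 62.8 = 37.2%


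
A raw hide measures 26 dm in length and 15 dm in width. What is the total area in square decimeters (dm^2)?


Area = length x width
Area = 26 x 15 = 390 dm^2


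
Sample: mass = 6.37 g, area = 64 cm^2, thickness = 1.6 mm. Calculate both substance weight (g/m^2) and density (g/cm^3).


Substance weight = 995.3 g/m^2
Density = 0.622 g/cm^3

SW = 6.37 / 64 x 10000 = 995.3 g/m^2
Volume = 64 x 1.6 / 10 = 10.24 cm^3
Density = 6.37 / 10.24 = 0.622 g/cm^3


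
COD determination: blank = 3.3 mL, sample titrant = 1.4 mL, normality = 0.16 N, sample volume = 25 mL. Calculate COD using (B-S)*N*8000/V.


97.3 mg/L

COD = (3.3 - 1.4) x 0.16 x 8000 / 25
COD = 1.9 x 0.16 x 8000 / 25
COD = 97.3 mg/L


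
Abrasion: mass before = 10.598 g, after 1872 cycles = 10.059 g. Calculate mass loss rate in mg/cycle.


0.288 mg/cycle

Mass loss = 10.598 - 10.059 = 0.539 g
Rate = 0.539 / 1872 x 1000 = 0.288 mg/cycle


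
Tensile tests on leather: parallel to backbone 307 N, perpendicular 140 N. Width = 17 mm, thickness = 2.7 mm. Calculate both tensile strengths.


Parallel = 6.69 N/mm^2
Perpendicular = 3.05 N/mm^2


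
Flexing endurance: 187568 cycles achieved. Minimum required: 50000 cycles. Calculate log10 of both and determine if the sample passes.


log10(187568) = 5.27
log10(50000) = 4.70
Passes: Yes


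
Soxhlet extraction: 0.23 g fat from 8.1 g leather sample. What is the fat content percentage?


2.8%

Fat content = 0.23 / 8.1 x 100
Fat = 2.8%


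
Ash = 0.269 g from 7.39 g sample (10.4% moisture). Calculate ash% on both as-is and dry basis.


As-is ash = 3.64%
Dry-basis ash = 4.06%


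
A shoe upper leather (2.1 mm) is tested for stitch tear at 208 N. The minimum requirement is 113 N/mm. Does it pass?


STS = 208 / 2.1 = 99.0 N/mm
Minimum required: 113 N/mm
Passes: No


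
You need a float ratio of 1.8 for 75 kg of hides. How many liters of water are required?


135.0 L


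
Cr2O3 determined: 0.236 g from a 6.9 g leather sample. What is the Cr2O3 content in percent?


Cr2O3% = 0.236 / 6.9 x 100
Cr2O3% = 3.42%


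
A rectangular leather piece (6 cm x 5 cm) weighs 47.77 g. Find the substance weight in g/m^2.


Area = 6 x 5 = 30 cm^2
SW = 47.77 / 30 x 10000 = 15923.3 g/m^2


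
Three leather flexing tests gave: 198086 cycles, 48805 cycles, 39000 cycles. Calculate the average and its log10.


Average = (198086 + 48805 + 39000) / 3 = 95297 cycles
log10(95297) = 4.98


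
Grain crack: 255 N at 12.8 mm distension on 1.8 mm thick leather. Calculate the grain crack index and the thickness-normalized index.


Crack index = 19.9 N/mm
Normalized index = 11.1 N/mm per mm


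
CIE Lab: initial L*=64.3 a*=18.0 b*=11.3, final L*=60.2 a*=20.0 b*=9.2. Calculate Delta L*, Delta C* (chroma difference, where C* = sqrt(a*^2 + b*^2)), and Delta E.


Delta L* = -4.1
Delta C* = 0.76
Delta E = 5.02

Delta L* = 60.2 - 64.3 = -4.1
C1* = sqrt((18.0)^2 + (11.3)^2) = 21.253
C2* = sqrt((20.0)^2 + (9.2)^2) = 22.015
Delta C* = 22.015 - 21.253 = 0.76
Delta E = sqrt((-4.1)^2 + (2.0)^2 + (-2.1)^2) = 5.02


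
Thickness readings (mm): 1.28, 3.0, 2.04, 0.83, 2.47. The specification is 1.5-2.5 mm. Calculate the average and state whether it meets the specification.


Average = 1.92 mm
Within specification: Yes


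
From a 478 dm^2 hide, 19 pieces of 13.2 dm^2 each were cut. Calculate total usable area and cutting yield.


Usable area = 250.8 dm^2
Yield = 52.5%

Total usable = 19 x 13.2 = 250.8 dm^2
Yield = 250.8 / 478 x 100 = 52.5%


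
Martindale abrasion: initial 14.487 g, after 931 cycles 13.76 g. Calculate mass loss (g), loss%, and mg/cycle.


Loss = 14.487 - 13.76 = 0.727 g
Loss% = 0.727 / 14.487 x 100 = 5.02%
Rate = 0.727 / 931 x 1000 = 0.781 mg/cycle


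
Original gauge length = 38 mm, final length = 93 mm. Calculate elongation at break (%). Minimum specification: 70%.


Extension = 93 - 38 = 55 mm
Elongation = 55 / 38 x 100 = 144.7%
Minimum required: 70%
Meets specification: Yes


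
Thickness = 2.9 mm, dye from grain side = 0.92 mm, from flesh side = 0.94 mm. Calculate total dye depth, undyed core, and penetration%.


Total dyed = 0.92 + 0.94 = 1.86 mm
Undyed core = 2.9 - 1.86 = 1.04 mm
Penetration = 1.86 / 2.9 x 100 = 64.1%


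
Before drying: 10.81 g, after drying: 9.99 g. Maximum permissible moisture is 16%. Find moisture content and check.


MC = (10.81 - 9.99) / 10.81 x 100 = 7.6%
Maximum: 16%
Acceptable: Yes


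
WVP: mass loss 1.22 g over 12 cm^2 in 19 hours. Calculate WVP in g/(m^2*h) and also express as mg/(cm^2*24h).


WVP = 53.51 g/(m^2*h)
Daily rate = 128.42 mg/(cm^2*24h)


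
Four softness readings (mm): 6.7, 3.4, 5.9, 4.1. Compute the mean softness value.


5.03 mm

Sum = 6.7 + 3.4 + 5.9 + 4.1
Mean = 20.1 / 4 = 5.03 mm


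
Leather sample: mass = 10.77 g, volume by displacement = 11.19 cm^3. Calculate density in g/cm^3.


Density = mass / volume
Density = 10.77 / 11.19 = 0.962 g/cm^3


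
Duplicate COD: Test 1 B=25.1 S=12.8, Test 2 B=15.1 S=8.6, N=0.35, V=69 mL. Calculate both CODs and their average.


COD1 = (25.1 - 12.8) x 0.35 x 8000 / 69 = 499.1 mg/L
COD2 = (15.1 - 8.6) x 0.35 x 8000 / 69 = 263.8 mg/L
Average = (499.1 + 263.8) / 2 = 381.5 mg/L


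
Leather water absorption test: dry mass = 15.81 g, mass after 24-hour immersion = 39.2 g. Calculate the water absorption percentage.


Water absorbed = 39.2 - 15.81 = 23.39 g
WA% = 23.39 / 15.81 x 100 = 147.9%


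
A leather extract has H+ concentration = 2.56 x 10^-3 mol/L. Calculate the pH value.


pH = 2.59

pH = -log10[H+]
pH = -log10(2.56 x 10^-3) = 2.59


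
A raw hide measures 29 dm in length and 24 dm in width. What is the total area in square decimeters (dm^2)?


Area = length x width
Area = 29 x 24 = 696 dm^2


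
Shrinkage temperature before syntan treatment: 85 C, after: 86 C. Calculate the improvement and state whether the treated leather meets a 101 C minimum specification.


Improvement = 1 C
Meets 101 C spec: No

Improvement = 86 - 85 = 1 C
Spec check: 86 C >= 101 C? No


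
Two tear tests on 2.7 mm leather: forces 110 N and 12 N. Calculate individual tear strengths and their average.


Tear 1 = 110 / 2.7 = 40.7 N/mm
Tear 2 = 12 / 2.7 = 4.4 N/mm
Average = (40.7 + 4.4) / 2 = 22.6 N/mm


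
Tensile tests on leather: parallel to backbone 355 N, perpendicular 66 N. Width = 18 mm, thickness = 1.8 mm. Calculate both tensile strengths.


Parallel = 10.96 N/mm^2
Perpendicular = 2.04 N/mm^2


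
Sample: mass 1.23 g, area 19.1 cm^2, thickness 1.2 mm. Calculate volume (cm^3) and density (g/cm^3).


Thickness in cm = 1.2 / 10 = 0.12 cm
Volume = 19.1 x 0.12 = 2.292 cm^3
Density = 1.23 / 2.292 = 0.537 g/cm^3


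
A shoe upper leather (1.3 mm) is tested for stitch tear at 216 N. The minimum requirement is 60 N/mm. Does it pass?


STS = 166.2 N/mm
Passes: Yes


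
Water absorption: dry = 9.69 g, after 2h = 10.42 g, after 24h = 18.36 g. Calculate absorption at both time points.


2h absorption = 7.5%
24h absorption = 89.5%

WA (2h) = (10.42 - 9.69) / 9.69 x 100 = 7.5%
WA (24h) = (18.36 - 9.69) / 9.69 x 100 = 89.5%


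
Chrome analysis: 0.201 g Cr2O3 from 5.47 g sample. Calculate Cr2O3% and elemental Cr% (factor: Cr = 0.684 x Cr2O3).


Cr2O3 = 3.67%
Cr = 2.51%

Cr2O3% = 0.201 / 5.47 x 100 = 3.67%
Cr% = 3.67 x 0.684 = 2.51%


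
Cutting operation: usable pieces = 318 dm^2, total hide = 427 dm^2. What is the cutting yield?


74.5%


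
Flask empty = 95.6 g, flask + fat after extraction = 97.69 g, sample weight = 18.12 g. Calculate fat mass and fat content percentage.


Fat mass = 2.09 g
Fat content = 11.5%

Fat mass = 97.69 - 95.6 = 2.09 g
Fat% = 2.09 / 18.12 x 100 = 11.5%


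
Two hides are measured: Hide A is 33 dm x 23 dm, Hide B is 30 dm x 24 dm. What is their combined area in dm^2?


1479 dm^2


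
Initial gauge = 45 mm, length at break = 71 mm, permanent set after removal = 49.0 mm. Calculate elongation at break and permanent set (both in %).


Elongation at break = (71 - 45) / 45 x 100 = 57.8%
Permanent set = (49.0 - 45) / 45 x 100 = 8.9%


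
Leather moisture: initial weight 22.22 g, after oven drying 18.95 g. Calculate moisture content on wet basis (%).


14.7%

Moisture = 22.22 - 18.95 = 3.27 g
MC = 3.27 / 22.22 x 100 = 14.7%


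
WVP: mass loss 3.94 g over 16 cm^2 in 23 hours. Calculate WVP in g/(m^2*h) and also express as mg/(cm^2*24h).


WVP = 3.94 / (16 x 23) x 10000 = 107.07 g/(m^2*h)
Mass loss in mg = 3.94 x 1000 = 3940 mg
Per cm^2 per 24h in mg: 3940 x 24 / (16 x 23) = 94560 / 368 = 256.96 mg/(cm^2*24h)


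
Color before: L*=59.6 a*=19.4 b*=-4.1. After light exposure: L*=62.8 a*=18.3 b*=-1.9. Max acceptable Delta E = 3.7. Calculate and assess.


Delta E = 4.04
Passes: No

dL = 3.2, da = -1.1, db = 2.2
dE = sqrt((3.2)^2 + (-1.1)^2 + (2.2)^2) = 4.04
Max = 3.7
Passes: No


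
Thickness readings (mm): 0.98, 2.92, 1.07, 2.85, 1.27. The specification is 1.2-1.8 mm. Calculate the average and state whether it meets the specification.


Sum = 9.09
Average = 9.09 / 5 = 1.82 mm
Specification range: 1.2 to 1.8 mm
Within spec: No


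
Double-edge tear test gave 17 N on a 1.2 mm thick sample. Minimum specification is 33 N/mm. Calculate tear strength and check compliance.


Tear strength = 17 / 1.2 = 14.2 N/mm
Required minimum = 33 N/mm
Compliant: No


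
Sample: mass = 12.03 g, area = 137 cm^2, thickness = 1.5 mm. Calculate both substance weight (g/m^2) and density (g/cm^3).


Substance weight = 878.1 g/m^2
Density = 0.585 g/cm^3

SW = 12.03 / 137 x 10000 = 878.1 g/m^2
Volume = 137 x 1.5 / 10 = 20.55 cm^3
Density = 12.03 / 20.55 = 0.585 g/cm^3


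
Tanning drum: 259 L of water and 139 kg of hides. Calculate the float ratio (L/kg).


1.9

Float ratio = water / hide weight
Ratio = 259 / 139 = 1.9


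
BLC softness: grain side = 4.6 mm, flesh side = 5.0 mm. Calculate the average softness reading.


Average = (4.6 + 5.0) / 2
Average = 4.80 mm


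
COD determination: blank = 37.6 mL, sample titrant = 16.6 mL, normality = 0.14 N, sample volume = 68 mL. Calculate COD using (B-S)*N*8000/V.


345.9 mg/L

COD = (37.6 - 16.6) x 0.14 x 8000 / 68
COD = 21.0 x 0.14 x 8000 / 68
COD = 345.9 mg/L


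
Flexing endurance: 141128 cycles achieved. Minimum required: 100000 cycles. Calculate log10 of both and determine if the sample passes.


Achieved: log10 = 5.15
Required: log10 = 5.00
Passes: Yes


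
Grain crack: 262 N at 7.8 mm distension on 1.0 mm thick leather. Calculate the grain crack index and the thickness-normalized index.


Crack index = 33.6 N/mm
Normalized index = 33.6 N/mm per mm

Crack index = 262 / 7.8 = 33.6 N/mm
Normalized = 33.6 / 1.0 = 33.6 N/mm per mm


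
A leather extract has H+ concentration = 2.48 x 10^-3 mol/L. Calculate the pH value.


pH = 2.61

pH = -log10[H+]
pH = -log10(2.48 x 10^-3) = 2.61


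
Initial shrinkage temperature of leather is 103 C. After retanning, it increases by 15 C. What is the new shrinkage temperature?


New Ts = 103 + 15 = 118 C


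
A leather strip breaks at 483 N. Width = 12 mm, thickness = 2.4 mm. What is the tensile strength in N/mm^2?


Cross-sectional area = 12 x 2.4 = 28.8 mm^2
Tensile strength = 483 / 28.8 = 16.77 N/mm^2


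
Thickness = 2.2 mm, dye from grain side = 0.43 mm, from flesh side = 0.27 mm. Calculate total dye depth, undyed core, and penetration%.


Total dyed = 0.43 + 0.27 = 0.70 mm
Undyed core = 2.2 - 0.70 = 1.50 mm
Penetration = 0.70 / 2.2 x 100 = 31.8%


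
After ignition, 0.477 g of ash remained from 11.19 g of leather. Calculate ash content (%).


4.26%

Ash% = 0.477 / 11.19 x 100
Ash% = 4.26%


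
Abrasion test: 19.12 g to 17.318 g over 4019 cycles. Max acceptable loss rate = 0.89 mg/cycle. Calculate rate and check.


Rate = 0.448 mg/cycle
Passes: Yes

Loss = 19.12 - 17.318 = 1.802 g
Rate = 1.802 g / 4019 cycles x 1000 = 0.448 mg/cycle
Max = 0.89 mg/cycle
Passes: Yes


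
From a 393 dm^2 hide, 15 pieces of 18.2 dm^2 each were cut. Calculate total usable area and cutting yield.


Total usable = 15 x 18.2 = 273.0 dm^2
Yield = 273.0 / 393 x 100 = 69.5%


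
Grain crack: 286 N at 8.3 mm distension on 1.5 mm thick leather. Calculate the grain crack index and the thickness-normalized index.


Crack index = 34.5 N/mm
Normalized index = 23.0 N/mm per mm

Crack index = 286 / 8.3 = 34.5 N/mm
Normalized = 34.5 / 1.5 = 23.0 N/mm per mm


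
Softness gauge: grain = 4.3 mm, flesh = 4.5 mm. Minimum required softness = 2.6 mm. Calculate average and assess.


Average softness = 4.40 mm
Meets requirement: Yes

Average = (4.3 + 4.5) / 2 = 4.40 mm
Minimum = 2.6 mm
Meets requirement: Yes


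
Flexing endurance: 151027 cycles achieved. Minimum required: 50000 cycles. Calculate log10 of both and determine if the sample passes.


Achieved: log10 = 5.18
Required: log10 = 4.70
Passes: Yes

log10(151027) = 5.18
log10(50000) = 4.70
Passes: Yes


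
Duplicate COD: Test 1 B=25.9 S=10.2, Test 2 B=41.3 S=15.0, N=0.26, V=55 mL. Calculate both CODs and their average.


COD1 = 593.7 mg/L
COD2 = 994.6 mg/L
Average = 794.2 mg/L

COD1 = (25.9 - 10.2) x 0.26 x 8000 / 55 = 593.7 mg/L
COD2 = (41.3 - 15.0) x 0.26 x 8000 / 55 = 994.6 mg/L
Average = (593.7 + 994.6) / 2 = 794.2 mg/L


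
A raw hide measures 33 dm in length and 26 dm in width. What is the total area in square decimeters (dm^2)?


858 dm^2


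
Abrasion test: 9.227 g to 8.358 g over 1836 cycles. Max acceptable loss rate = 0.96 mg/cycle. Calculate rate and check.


Loss = 9.227 - 8.358 = 0.869 g
Rate = 0.869 g / 1836 cycles x 1000 = 0.473 mg/cycle
Max = 0.96 mg/cycle
Passes: Yes


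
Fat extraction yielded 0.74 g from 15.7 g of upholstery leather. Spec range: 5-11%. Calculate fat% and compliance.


Fat% = 0.74 / 15.7 x 100 = 4.7%
Spec range: 5-11%
Compliant: No


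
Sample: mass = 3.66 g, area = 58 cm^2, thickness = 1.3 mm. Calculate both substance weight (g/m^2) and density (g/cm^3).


SW = 3.66 / 58 x 10000 = 631.0 g/m^2
Volume = 58 x 1.3 / 10 = 7.54 cm^3
Density = 3.66 / 7.54 = 0.485 g/cm^3
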